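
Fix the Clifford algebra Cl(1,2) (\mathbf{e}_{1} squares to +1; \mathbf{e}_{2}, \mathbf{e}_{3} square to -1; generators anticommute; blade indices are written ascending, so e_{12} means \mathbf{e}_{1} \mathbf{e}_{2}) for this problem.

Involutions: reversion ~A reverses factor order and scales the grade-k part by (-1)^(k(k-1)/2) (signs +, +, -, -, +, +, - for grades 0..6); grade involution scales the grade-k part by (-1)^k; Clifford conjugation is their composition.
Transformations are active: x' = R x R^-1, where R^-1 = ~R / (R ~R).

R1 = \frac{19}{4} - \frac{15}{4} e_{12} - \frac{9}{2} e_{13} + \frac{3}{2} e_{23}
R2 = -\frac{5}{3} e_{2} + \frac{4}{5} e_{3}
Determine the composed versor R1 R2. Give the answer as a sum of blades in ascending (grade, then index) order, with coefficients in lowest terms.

Distribute over the terms of R2 (each basis-blade product reordered to ascending indices, repeated generators contracted through their squares):
R1 (-\frac{5}{3} e_{2}) = -\frac{25}{4} e_{1} - \frac{95}{12} e_{2} - \frac{5}{2} e_{3} - \frac{15}{2} e_{123}
R1 (\frac{4}{5} e_{3}) = \frac{18}{5} e_{1} - \frac{6}{5} e_{2} + \frac{19}{5} e_{3} - 3 e_{123}
Summing the partial products and collecting blades:
Answer: -\frac{53}{20} e_{1} - \frac{547}{60} e_{2} + \frac{13}{10} e_{3} - \frac{21}{2} e_{123}


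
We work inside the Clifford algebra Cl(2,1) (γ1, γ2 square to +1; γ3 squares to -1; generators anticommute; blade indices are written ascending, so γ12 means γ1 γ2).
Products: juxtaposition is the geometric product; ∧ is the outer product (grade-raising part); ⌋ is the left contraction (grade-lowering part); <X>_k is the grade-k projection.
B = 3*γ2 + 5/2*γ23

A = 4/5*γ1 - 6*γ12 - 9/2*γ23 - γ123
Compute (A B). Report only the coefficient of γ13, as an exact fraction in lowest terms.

step 1: -45/4 - 41/2*γ1 + 27/2*γ3 + 12/5*γ12 - 12*γ13 + 2*γ123
Answer: -12


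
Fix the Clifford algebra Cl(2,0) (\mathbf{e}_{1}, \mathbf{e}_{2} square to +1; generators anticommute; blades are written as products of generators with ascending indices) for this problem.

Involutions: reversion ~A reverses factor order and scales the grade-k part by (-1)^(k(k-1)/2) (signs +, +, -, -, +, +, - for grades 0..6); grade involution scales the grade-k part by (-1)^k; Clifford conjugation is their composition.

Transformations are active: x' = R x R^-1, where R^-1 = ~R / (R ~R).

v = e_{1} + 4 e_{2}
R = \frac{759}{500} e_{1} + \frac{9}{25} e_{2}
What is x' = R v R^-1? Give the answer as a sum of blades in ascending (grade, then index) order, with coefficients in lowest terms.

~R = \frac{759}{500} e_{1} + \frac{9}{25} e_{2}, and R ~R = \frac{608481}{250000}, so R^-1 = ~R / (\frac{608481}{250000}).
R v = \frac{1479}{500} + \frac{714}{125} e_{1} e_{2}
Answer: \frac{10697}{3977} e_{1} - \frac{12428}{3977} e_{2}


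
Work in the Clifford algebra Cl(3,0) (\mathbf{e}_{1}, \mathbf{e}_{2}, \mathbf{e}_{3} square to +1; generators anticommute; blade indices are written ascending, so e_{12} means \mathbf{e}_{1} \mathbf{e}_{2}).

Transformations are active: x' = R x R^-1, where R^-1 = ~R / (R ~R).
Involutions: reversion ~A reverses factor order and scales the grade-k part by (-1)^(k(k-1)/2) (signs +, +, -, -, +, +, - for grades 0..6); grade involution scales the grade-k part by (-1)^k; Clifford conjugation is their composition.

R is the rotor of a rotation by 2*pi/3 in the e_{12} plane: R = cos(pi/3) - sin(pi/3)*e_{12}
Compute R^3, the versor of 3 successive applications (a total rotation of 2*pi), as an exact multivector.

Because a rotor carries half the rotation angle, composing 3 copies of this e_{12}-plane rotor multiplies the phase: 3*(pi/3) = \pi, hence R^3 = cos(\pi) - sin(\pi)*e_{12}.
cos(\pi) = -1 and sin(\pi) = 0, so R^3 = -1. The total rotation 2*pi is 1 full turn, so every vector returns to itself, yet the rotor is -1, on the OTHER sheet of the double cover (an odd number of 2*pi turns).
Answer: -1


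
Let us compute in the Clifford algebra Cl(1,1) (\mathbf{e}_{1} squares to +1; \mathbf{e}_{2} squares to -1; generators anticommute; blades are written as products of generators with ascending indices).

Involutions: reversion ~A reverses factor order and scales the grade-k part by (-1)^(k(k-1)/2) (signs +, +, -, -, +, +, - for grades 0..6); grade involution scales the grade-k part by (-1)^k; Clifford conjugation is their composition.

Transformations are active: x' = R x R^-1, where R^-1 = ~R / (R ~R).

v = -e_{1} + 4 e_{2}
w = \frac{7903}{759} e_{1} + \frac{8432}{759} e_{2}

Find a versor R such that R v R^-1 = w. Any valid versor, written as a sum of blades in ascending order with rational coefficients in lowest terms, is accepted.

Why this works: both vectors square to -15, so q(v) = q(w) and R = v + w = \frac{7144}{759} e_{1} + \frac{11468}{759} e_{2} carries v to w — its own direction survives, the complement (v - w)/2 flips.
Answer: \frac{7144}{759} e_{1} + \frac{11468}{759} e_{2}


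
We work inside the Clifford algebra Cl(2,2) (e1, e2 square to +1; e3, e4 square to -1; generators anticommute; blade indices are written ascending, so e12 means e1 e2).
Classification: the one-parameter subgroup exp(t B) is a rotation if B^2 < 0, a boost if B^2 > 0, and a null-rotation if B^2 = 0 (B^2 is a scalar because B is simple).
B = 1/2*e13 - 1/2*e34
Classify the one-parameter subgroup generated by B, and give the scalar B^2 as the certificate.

B^2 term by term: the squares give (1/2)^2*(e13)^2 + (-1/2)^2*(e34)^2 = 1/4*(+1) + 1/4*(-1) = 0 (each basis 2-blade squares to minus the product of its generators' squares); cross terms between blades sharing an index anticommute and cancel. So B^2 = 0.
Answer: null-rotation, certificate B^2 = 0. No conjugation can change B^2 = 0; the sign gives the class.


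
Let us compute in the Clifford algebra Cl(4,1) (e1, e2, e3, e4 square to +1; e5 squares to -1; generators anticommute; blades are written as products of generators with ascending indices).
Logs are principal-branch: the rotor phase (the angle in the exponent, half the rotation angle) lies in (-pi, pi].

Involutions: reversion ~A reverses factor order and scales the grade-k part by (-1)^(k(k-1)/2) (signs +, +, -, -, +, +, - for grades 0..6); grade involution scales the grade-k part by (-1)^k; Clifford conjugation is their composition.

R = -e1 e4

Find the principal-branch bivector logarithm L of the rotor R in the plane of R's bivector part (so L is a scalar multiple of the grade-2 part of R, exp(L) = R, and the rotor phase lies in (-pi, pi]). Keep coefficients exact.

The scalar part of R is 0, which pins the rotor phase on the principal branch; dividing the bivector part by the sine of that phase recovers the unit plane, and L is the phase times that plane.
Concretely: cos(phase) = 0 gives phase = ±pi/2, and since phase/sin(phase) is even the sign is immaterial: L = (phase/sin(phase)) * <R>_2 = (pi/2) * <R>_2.
Answer: -pi/2*e1 e4


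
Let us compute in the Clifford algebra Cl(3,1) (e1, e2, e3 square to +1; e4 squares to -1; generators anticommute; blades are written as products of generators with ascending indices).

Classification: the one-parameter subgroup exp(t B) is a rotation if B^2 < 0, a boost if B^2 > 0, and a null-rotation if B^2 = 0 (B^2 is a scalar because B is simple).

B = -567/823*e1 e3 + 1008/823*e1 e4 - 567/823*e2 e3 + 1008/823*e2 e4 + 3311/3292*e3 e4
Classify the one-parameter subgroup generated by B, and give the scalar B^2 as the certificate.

B^2 term by term: the squares give (-567/823)^2*(e1 e3)^2 + (1008/823)^2*(e1 e4)^2 + (-567/823)^2*(e2 e3)^2 + (1008/823)^2*(e2 e4)^2 + (3311/3292)^2*(e3 e4)^2 = 321489/677329*(-1) + 1016064/677329*(+1) + 321489/677329*(-1) + 1016064/677329*(+1) + 10962721/10837264*(+1) = 49/16 (each basis 2-blade squares to minus the product of its generators' squares); cross terms between blades sharing an index anticommute and cancel; the commuting (index-disjoint) pairs give grade-4 terms 2*c*c'*(blade product), which cancel blade by blade — e1 e2 e3 e4: 1143072/677329 - 1143072/677329 = 0 — confirming B is simple. So B^2 = 49/16.
Answer: boost, certificate B^2 = 49/16. The class reads off the invariant scalar 49/16 directly.


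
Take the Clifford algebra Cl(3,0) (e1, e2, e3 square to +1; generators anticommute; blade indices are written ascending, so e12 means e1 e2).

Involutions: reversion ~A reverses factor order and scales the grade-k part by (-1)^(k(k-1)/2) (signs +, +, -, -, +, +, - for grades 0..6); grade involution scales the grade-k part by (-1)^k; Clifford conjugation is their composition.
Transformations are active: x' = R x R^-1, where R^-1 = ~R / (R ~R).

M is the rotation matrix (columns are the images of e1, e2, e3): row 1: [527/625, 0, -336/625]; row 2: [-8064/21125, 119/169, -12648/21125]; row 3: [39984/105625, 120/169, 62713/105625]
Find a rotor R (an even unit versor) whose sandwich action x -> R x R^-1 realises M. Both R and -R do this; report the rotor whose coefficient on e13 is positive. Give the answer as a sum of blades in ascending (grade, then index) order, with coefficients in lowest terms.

Method: write R = a + b12*e12 + b13*e13 + b23*e23 with a^2 + b12^2 + b13^2 + b23^2 = 1 (so R^-1 = ~R). Expanding the columns R e_j ~R gives tr M = 4a^2 - 1 and, from the antisymmetric part, M21 - M12 = -4a*b12, M13 - M31 = 4a*b13, M32 - M23 = -4a*b23.
Here tr M = 226151/105625, so a^2 = (1 + tr M)/4 = 82944/105625 and a = ±288/325. Taking a = 288/325: M21 - M12 = -8064/21125, M13 - M31 = -96768/105625, M32 - M23 = 27648/21125, giving b12 = 7/65, b13 = -84/325, b23 = -24/65, i.e. R = 288/325 + 7/65*e12 - 84/325*e13 - 24/65*e23.
Its e13 coefficient is negative, so report the other preimage -R.
Answer: -288/325 - 7/65*e12 + 84/325*e13 + 24/65*e23. Why the constraint matters: R and -R act identically through the sandwich — M has trace 226151/105625 either way — so only the sign condition on e13 picks one of the two preimages.


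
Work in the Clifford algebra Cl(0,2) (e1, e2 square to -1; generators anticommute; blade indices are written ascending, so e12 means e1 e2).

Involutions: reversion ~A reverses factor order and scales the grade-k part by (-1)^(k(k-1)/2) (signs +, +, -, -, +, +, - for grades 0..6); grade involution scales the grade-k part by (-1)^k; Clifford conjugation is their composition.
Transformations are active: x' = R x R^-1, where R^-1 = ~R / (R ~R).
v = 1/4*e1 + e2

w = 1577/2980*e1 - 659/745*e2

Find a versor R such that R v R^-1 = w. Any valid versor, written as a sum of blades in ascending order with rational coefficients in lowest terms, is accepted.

The midline construction: v and w both square to -17/16, so reflecting in their sum 1161/1490*e1 + 86/745*e2 exchanges them.
Answer: 1161/1490*e1 + 86/745*e2


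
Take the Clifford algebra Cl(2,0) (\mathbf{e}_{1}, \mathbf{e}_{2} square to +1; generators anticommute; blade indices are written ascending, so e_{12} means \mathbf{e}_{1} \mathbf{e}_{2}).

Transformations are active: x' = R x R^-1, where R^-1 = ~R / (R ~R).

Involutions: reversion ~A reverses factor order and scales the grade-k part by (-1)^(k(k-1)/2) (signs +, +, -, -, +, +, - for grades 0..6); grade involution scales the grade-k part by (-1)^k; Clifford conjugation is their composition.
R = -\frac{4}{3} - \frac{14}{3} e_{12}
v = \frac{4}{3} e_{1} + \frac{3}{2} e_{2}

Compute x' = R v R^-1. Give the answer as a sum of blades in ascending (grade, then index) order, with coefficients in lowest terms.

~R = -\frac{4}{3} + \frac{14}{3} e_{12}, and R ~R = \frac{212}{9}, so R^-1 = ~R / (\frac{212}{9}).
R v = -\frac{79}{9} e_{1} + \frac{38}{9} e_{2}
Answer: -\frac{18}{53} e_{1} - \frac{629}{318} e_{2}


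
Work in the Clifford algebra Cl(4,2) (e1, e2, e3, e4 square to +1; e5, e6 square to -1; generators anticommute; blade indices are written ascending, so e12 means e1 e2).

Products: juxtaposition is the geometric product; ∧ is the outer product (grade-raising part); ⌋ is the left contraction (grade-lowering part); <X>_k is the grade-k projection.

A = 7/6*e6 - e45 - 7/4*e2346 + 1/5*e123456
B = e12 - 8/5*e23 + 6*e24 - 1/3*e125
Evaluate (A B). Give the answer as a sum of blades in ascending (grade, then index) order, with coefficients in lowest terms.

step 1: 6*e25 - 21/2*e36 - 14/5*e46 - 1/3*e124 + 7/6*e126 - 28/15*e236 + 7*e246 + 1/15*e346 - e1245 + 7/18*e1256 + 7/4*e1346 + 6/5*e1356 + 8/25*e1456 + 8/5*e2345 - 1/5*e3456 + 7/12*e13456
Answer: 6*e25 - 21/2*e36 - 14/5*e46 - 1/3*e124 + 7/6*e126 - 28/15*e236 + 7*e246 + 1/15*e346 - e1245 + 7/18*e1256 + 7/4*e1346 + 6/5*e1356 + 8/25*e1456 + 8/5*e2345 - 1/5*e3456 + 7/12*e13456


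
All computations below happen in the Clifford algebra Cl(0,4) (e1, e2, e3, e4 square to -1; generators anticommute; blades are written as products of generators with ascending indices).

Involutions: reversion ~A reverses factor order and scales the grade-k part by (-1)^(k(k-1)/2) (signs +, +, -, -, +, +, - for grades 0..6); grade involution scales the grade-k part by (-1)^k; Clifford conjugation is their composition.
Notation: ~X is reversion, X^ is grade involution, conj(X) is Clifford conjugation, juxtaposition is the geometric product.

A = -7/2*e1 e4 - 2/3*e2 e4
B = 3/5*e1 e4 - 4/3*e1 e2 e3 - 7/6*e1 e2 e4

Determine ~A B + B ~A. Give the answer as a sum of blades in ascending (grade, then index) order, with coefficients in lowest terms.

first term: -21/10 + 7/9*e1 - 49/12*e2 - 2/5*e1 e2 + 8/9*e1 e3 e4 - 14/3*e2 e3 e4
second term: -21/10 + 7/9*e1 - 49/12*e2 + 2/5*e1 e2 - 8/9*e1 e3 e4 + 14/3*e2 e3 e4
Answer: -21/5 + 14/9*e1 - 49/6*e2


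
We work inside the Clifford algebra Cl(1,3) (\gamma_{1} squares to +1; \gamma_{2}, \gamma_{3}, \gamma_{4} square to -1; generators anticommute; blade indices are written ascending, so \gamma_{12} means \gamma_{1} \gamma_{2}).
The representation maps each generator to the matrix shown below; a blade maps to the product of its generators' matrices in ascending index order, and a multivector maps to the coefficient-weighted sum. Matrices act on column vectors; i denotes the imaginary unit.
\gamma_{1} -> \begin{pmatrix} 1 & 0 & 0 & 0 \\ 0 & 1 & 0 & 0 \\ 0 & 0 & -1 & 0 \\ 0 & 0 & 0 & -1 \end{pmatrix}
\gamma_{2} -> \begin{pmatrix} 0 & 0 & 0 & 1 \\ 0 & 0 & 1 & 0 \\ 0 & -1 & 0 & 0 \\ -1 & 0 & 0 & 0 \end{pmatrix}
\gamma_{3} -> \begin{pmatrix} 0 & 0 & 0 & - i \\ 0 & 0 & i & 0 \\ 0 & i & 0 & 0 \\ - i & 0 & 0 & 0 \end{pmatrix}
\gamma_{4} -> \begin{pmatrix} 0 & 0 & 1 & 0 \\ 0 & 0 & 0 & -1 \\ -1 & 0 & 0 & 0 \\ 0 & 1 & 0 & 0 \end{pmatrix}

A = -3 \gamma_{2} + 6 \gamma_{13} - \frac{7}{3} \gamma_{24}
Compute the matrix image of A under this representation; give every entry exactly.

Bivector images (products of the table entries): rho(\gamma_{13}) = rho(\gamma_{1})rho(\gamma_{3}) = \begin{pmatrix} 0 & 0 & 0 & - i \\ 0 & 0 & i & 0 \\ 0 & - i & 0 & 0 \\ i & 0 & 0 & 0 \end{pmatrix}; rho(\gamma_{24}) = rho(\gamma_{2})rho(\gamma_{4}) = \begin{pmatrix} 0 & 1 & 0 & 0 \\ -1 & 0 & 0 & 0 \\ 0 & 0 & 0 & 1 \\ 0 & 0 & -1 & 0 \end{pmatrix}.
M = (-3)*rho(\gamma_{2}) + (6)*rho(\gamma_{13}) + (-\frac{7}{3})*rho(\gamma_{24}), summed entrywise:
Answer: \begin{pmatrix} 0 & - \frac{7}{3} & 0 & -3 - 6 i \\ \frac{7}{3} & 0 & -3 + 6 i & 0 \\ 0 & 3 - 6 i & 0 & - \frac{7}{3} \\ 3 + 6 i & 0 & \frac{7}{3} & 0 \end{pmatrix}


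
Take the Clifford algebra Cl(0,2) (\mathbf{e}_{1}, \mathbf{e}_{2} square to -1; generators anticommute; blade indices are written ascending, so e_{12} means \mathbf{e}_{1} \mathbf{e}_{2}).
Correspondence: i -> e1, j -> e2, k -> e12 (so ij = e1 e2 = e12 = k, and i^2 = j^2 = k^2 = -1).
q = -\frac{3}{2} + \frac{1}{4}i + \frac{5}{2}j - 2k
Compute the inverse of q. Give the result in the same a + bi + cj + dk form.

In blades: q = -\frac{3}{2} + \frac{1}{4} e_{1} + \frac{5}{2} e_{2} - 2 e_{12}.
With qbar = -\frac{3}{2} - \frac{1}{4} e_{1} - \frac{5}{2} e_{2} + 2 e_{12} (scalar fixed, mapped units negated), q qbar = \frac{201}{16} (the sum of squared coefficients), so q^-1 = qbar / (\frac{201}{16}) = -\frac{8}{67} - \frac{4}{201} e_{1} - \frac{40}{201} e_{2} + \frac{32}{201} e_{12}; translating back:
Answer: -\frac{8}{67} - \frac{4}{201}i - \frac{40}{201}j + \frac{32}{201}k


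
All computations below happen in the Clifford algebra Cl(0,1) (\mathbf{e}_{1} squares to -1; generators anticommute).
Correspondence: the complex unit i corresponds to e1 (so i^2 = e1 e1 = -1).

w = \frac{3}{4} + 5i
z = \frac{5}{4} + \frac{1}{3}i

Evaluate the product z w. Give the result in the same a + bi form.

In blades: z = \frac{5}{4} + \frac{1}{3} e_{1}, w = \frac{3}{4} + 5 e_{1}.
Distribute z over w term by term (generator squares from the signature, products reordered to ascending indices): (\frac{5}{4})*w = \frac{15}{16} + \frac{25}{4} e_{1}; (\frac{1}{3} e_{1})*w = -\frac{5}{3} + \frac{1}{4} e_{1}.
Sum: -\frac{35}{48} + \frac{13}{2} e_{1}; translating back through the correspondence:
Answer: -\frac{35}{48} + \frac{13}{2}i


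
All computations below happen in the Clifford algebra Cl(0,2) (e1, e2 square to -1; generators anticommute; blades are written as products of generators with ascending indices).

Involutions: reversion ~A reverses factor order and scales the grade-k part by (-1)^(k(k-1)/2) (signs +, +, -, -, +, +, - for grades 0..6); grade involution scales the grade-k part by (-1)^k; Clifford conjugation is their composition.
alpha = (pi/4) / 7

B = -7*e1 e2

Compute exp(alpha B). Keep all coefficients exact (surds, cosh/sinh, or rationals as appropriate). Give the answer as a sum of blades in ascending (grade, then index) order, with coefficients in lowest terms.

B^2 = (-7)^2*(e1 e2)^2 = 49*(-1) = -49 (a basis 2-blade squares to minus the product of its generators' squares).
B^2 = -49 — a negative square means the series sums to a rotation: l = 7, alpha*l = pi/4, so exp(alpha B) = cos(pi/4) + (sin(pi/4)/7)*B = sqrt(2)/2 + (sqrt(2)/14)*B.
Answer: sqrt(2)/2 - sqrt(2)/2*e1 e2


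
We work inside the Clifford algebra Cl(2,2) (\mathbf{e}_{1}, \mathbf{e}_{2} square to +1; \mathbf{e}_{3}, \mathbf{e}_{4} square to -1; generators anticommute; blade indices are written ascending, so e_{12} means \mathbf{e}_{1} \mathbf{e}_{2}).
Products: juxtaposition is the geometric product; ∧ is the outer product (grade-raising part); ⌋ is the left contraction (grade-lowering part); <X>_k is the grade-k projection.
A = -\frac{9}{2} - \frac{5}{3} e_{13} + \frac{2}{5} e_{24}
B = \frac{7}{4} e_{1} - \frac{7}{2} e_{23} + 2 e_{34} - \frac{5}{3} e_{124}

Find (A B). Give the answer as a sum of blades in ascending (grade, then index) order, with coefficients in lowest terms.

step 1: -\frac{205}{24} e_{1} + \frac{35}{12} e_{3} + \frac{35}{6} e_{12} + \frac{10}{3} e_{14} + \frac{331}{20} e_{23} - \frac{52}{5} e_{34} + \frac{41}{5} e_{124} + \frac{25}{9} e_{234}
Answer: -\frac{205}{24} e_{1} + \frac{35}{12} e_{3} + \frac{35}{6} e_{12} + \frac{10}{3} e_{14} + \frac{331}{20} e_{23} - \frac{52}{5} e_{34} + \frac{41}{5} e_{124} + \frac{25}{9} e_{234}


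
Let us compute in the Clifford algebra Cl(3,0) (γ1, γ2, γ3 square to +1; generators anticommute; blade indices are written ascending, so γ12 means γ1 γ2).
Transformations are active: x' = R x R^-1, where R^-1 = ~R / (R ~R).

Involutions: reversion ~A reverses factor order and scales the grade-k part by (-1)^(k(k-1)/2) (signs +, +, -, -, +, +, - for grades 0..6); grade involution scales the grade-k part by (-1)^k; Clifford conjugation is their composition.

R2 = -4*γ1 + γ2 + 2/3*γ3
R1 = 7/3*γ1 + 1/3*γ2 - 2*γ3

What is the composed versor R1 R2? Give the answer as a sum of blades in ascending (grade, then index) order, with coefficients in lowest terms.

Distribute over the terms of R1 (each basis-blade product reordered to ascending indices, repeated generators contracted through their squares):
(7/3*γ1) R2 = -28/3 + 7/3*γ12 + 14/9*γ13
(1/3*γ2) R2 = 1/3 + 4/3*γ12 + 2/9*γ23
(-2*γ3) R2 = -4/3 - 8*γ13 + 2*γ23
Summing the partial products and collecting blades:
Answer: -31/3 + 11/3*γ12 - 58/9*γ13 + 20/9*γ23


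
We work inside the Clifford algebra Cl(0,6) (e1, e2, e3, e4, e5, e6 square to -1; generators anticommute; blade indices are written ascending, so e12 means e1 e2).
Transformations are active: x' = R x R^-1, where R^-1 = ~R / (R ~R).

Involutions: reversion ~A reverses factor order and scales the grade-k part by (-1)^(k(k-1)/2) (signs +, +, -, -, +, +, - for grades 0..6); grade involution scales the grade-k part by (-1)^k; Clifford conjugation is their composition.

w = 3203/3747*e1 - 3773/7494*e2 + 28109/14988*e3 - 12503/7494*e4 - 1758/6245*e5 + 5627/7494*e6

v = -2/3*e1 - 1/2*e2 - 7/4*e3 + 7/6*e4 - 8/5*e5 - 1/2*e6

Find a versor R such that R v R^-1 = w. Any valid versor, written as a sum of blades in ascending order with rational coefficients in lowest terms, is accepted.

Reasoning: v^2 = w^2 = -28541/3600 since conjugation preserves the quadratic form; R = v + w = 235/1249*e1 - 3760/3747*e2 + 470/3747*e3 - 1880/3747*e4 - 2350/1249*e5 + 940/3747*e6 is then valid when invertible, keeping its own part and reversing (v - w)/2.
Answer: 235/1249*e1 - 3760/3747*e2 + 470/3747*e3 - 1880/3747*e4 - 2350/1249*e5 + 940/3747*e6


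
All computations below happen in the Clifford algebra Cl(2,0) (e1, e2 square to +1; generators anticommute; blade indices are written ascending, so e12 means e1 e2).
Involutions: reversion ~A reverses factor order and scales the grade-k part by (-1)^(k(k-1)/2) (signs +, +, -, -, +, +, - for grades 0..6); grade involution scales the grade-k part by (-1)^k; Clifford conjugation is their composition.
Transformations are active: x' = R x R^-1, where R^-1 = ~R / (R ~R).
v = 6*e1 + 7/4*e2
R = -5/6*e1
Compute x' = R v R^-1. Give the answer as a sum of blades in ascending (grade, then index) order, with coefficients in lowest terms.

~R = -5/6*e1, and R ~R = 25/36, so R^-1 = ~R / (25/36).
R v = -5 - 35/24*e12
Answer: 6*e1 - 7/4*e2


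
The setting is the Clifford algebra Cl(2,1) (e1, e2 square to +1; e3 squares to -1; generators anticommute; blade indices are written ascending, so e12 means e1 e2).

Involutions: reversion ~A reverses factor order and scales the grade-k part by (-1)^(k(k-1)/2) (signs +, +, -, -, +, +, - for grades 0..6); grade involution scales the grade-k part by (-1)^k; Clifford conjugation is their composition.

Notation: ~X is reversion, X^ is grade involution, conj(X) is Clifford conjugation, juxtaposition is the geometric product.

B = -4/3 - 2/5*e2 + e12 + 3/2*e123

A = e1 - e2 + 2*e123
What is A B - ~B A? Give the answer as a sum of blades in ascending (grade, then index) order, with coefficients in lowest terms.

first term: 17/5 - 1/3*e1 + 7/3*e2 - 2*e3 - 2/5*e12 + 23/10*e13 + 3/2*e23 - 8/3*e123
second term: -13/5 - 1/3*e1 + 7/3*e2 + 2*e3 + 2/5*e12 - 7/10*e13 - 3/2*e23 - 8/3*e123
Answer: 6 - 4*e3 - 4/5*e12 + 3*e13 + 3*e23


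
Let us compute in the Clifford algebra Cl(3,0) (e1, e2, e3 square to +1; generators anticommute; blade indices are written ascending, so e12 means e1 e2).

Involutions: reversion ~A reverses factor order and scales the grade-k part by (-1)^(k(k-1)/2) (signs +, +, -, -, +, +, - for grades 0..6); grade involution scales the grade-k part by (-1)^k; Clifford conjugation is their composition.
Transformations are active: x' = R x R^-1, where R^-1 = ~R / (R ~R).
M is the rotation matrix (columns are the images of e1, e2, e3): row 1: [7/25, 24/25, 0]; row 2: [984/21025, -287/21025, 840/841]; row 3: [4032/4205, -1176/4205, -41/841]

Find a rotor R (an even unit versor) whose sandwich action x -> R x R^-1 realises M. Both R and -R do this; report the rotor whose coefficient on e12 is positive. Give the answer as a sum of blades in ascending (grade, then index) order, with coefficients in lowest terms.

Method: write R = a + b12*e12 + b13*e13 + b23*e23 with a^2 + b12^2 + b13^2 + b23^2 = 1 (so R^-1 = ~R). Expanding the columns R e_j ~R gives tr M = 4a^2 - 1 and, from the antisymmetric part, M21 - M12 = -4a*b12, M13 - M31 = 4a*b13, M32 - M23 = -4a*b23.
Here tr M = 183/841, so a^2 = (1 + tr M)/4 = 256/841 and a = ±16/29. Taking a = 16/29: M21 - M12 = -768/841, M13 - M31 = -4032/4205, M32 - M23 = -5376/4205, giving b12 = 12/29, b13 = -63/145, b23 = 84/145, i.e. R = 16/29 + 12/29*e12 - 63/145*e13 + 84/145*e23.
Its e12 coefficient is already positive.
Answer: 16/29 + 12/29*e12 - 63/145*e13 + 84/145*e23. Sheet selection: the two-to-one cover makes ±R indistinguishable at the matrix level (trace 183/841), so uniqueness comes from the required sign on e12.


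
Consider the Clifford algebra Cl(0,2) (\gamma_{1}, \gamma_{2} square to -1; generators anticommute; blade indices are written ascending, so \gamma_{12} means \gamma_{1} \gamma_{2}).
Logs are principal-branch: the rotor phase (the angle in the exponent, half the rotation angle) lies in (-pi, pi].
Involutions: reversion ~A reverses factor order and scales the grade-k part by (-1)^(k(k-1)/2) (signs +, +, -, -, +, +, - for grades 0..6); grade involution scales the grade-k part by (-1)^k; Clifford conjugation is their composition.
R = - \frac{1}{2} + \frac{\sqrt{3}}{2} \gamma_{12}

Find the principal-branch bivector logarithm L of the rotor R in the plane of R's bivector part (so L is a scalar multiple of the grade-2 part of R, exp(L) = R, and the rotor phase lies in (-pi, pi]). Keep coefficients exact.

The scalar part of R is - \frac{1}{2}, which pins the rotor phase on the principal branch; dividing the bivector part by the sine of that phase recovers the unit plane, and L is the phase times that plane.
Concretely: cos(phase) = - \frac{1}{2} gives phase = ±\frac{2 \pi}{3}, and since phase/sin(phase) is even the sign is immaterial: L = (phase/sin(phase)) * <R>_2 = (\frac{4 \sqrt{3} \pi}{9}) * <R>_2.
Answer: \frac{2 \pi}{3} \gamma_{12}


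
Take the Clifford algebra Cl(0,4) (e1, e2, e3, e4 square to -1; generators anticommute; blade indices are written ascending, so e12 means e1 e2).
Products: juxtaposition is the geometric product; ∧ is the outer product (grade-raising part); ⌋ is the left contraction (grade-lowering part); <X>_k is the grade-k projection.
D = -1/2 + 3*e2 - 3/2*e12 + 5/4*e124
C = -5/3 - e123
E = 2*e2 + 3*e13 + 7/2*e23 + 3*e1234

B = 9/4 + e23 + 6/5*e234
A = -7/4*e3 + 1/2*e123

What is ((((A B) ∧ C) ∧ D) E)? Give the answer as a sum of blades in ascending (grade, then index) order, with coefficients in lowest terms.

step 1: -1/2*e1 - 7/4*e2 - 63/16*e3 - 3/5*e14 - 21/10*e24 + 9/8*e123
step 2: 5/6*e1 + 35/12*e2 + 105/16*e3 + e14 + 7/2*e24 - 15/8*e123
step 3: -5/12*e1 - 35/24*e2 - 105/32*e3 + 5/2*e12 - 1/2*e14 - 315/16*e23 - 7/4*e24 - 285/32*e123 - 3*e124 + 525/64*e1234
step 4: 18515/192 + 1045/64*e1 - 2445/64*e2 - 1153/48*e3 - 967/32*e4 + 2795/48*e12 - 509/16*e13 + 3117/128*e14 + 249/16*e23 + 1575/64*e24 + 1/8*e34 + 35/12*e123 + 347/32*e124 - 329/32*e134 - 31/4*e234 + 7/2*e1234
Answer: 18515/192 + 1045/64*e1 - 2445/64*e2 - 1153/48*e3 - 967/32*e4 + 2795/48*e12 - 509/16*e13 + 3117/128*e14 + 249/16*e23 + 1575/64*e24 + 1/8*e34 + 35/12*e123 + 347/32*e124 - 329/32*e134 - 31/4*e234 + 7/2*e1234


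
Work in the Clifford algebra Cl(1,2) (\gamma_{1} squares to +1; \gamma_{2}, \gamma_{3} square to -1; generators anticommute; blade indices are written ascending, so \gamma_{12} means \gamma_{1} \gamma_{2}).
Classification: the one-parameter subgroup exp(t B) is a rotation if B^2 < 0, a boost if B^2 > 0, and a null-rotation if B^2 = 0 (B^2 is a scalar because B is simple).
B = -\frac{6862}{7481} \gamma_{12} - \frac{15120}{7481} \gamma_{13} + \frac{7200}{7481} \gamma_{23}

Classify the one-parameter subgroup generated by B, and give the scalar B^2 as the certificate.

B^2 term by term: the squares give (-\frac{6862}{7481})^2*(\gamma_{12})^2 + (-\frac{15120}{7481})^2*(\gamma_{13})^2 + (\frac{7200}{7481})^2*(\gamma_{23})^2 = \frac{47087044}{55965361}*(+1) + \frac{228614400}{55965361}*(+1) + \frac{51840000}{55965361}*(-1) = 4 (each basis 2-blade squares to minus the product of its generators' squares); cross terms between blades sharing an index anticommute and cancel. So B^2 = 4.
Answer: boost, certificate B^2 = 4. Why this suffices: the scalar 4 survives any versor conjugation, so its sign alone determines the class however B is presented.


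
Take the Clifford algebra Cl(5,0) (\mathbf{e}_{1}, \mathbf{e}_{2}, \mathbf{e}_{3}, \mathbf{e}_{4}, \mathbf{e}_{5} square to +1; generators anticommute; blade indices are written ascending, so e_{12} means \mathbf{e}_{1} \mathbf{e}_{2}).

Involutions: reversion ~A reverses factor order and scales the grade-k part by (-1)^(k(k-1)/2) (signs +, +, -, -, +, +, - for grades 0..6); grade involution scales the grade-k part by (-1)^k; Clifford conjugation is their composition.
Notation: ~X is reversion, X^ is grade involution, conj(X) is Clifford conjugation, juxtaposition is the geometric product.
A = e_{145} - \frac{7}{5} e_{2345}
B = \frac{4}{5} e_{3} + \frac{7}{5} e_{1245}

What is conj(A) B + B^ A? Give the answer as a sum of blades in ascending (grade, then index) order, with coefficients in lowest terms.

first term: -\frac{7}{5} e_{2} - \frac{49}{25} e_{13} - \frac{28}{25} e_{245} + \frac{4}{5} e_{1345}
second term: \frac{7}{5} e_{2} + \frac{49}{25} e_{13} - \frac{28}{25} e_{245} + \frac{4}{5} e_{1345}
Answer: -\frac{56}{25} e_{245} + \frac{8}{5} e_{1345}


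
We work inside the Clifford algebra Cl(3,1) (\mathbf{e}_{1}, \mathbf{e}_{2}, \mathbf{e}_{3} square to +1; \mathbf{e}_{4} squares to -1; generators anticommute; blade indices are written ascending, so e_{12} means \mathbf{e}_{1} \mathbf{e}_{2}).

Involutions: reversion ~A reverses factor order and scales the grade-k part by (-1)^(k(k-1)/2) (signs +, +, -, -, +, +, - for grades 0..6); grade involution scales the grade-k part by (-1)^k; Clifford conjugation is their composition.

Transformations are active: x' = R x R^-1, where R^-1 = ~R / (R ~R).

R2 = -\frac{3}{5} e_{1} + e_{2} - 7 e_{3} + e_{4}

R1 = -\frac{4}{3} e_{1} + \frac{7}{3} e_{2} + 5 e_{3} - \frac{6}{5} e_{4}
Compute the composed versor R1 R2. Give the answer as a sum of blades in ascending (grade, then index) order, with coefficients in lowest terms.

Distribute over the terms of R1 (each basis-blade product reordered to ascending indices, repeated generators contracted through their squares):
(-\frac{4}{3} e_{1}) R2 = \frac{4}{5} - \frac{4}{3} e_{12} + \frac{28}{3} e_{13} - \frac{4}{3} e_{14}
(\frac{7}{3} e_{2}) R2 = \frac{7}{3} + \frac{7}{5} e_{12} - \frac{49}{3} e_{23} + \frac{7}{3} e_{24}
(5 e_{3}) R2 = -35 + 3 e_{13} - 5 e_{23} + 5 e_{34}
(-\frac{6}{5} e_{4}) R2 = \frac{6}{5} - \frac{18}{25} e_{14} + \frac{6}{5} e_{24} - \frac{42}{5} e_{34}
Summing the partial products and collecting blades:
Answer: -\frac{92}{3} + \frac{1}{15} e_{12} + \frac{37}{3} e_{13} - \frac{154}{75} e_{14} - \frac{64}{3} e_{23} + \frac{53}{15} e_{24} - \frac{17}{5} e_{34}


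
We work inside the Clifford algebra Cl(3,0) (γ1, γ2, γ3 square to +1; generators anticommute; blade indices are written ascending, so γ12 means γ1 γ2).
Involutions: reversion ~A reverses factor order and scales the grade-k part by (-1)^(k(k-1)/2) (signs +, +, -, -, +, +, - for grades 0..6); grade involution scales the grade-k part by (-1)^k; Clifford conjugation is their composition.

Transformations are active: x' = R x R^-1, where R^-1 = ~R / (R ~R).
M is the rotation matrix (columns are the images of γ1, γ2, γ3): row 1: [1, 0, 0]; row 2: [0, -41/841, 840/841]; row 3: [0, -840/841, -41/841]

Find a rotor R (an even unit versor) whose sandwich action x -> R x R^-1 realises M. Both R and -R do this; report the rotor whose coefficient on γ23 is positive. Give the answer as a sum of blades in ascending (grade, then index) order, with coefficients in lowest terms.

Method: write R = a + b12*γ12 + b13*γ13 + b23*γ23 with a^2 + b12^2 + b13^2 + b23^2 = 1 (so R^-1 = ~R). Expanding the columns R e_j ~R gives tr M = 4a^2 - 1 and, from the antisymmetric part, M21 - M12 = -4a*b12, M13 - M31 = 4a*b13, M32 - M23 = -4a*b23.
Here tr M = 759/841, so a^2 = (1 + tr M)/4 = 400/841 and a = ±20/29. Taking a = 20/29: M21 - M12 = 0, M13 - M31 = 0, M32 - M23 = -1680/841, giving b12 = 0, b13 = 0, b23 = 21/29, i.e. R = 20/29 + 21/29*γ23.
Its γ23 coefficient is already positive.
Answer: 20/29 + 21/29*γ23. Note: both R and -R realise this M (trace 759/841); the covering map identifies them, and the γ23-coefficient sign is the tie-breaker.


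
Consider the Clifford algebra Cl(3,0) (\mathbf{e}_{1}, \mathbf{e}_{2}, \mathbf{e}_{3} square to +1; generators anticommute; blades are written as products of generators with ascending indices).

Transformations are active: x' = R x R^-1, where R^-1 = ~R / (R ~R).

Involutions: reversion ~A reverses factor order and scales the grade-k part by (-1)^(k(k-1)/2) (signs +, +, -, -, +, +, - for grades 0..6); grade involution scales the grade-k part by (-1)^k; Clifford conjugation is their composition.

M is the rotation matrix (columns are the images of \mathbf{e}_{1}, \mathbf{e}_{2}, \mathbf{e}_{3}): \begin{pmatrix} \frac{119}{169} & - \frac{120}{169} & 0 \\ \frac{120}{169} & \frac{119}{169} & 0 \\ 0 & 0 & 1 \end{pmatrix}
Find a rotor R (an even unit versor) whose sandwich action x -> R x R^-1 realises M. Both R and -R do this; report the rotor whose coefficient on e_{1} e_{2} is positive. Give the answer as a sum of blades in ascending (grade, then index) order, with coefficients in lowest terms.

Method: write R = a + b12*e_{1} e_{2} + b13*e_{1} e_{3} + b23*e_{2} e_{3} with a^2 + b12^2 + b13^2 + b23^2 = 1 (so R^-1 = ~R). Expanding the columns R e_j ~R gives tr M = 4a^2 - 1 and, from the antisymmetric part, M21 - M12 = -4a*b12, M13 - M31 = 4a*b13, M32 - M23 = -4a*b23.
Here tr M = \frac{407}{169}, so a^2 = (1 + tr M)/4 = \frac{144}{169} and a = ±\frac{12}{13}. Taking a = \frac{12}{13}: M21 - M12 = \frac{240}{169}, M13 - M31 = 0, M32 - M23 = 0, giving b12 = -\frac{5}{13}, b13 = 0, b23 = 0, i.e. R = \frac{12}{13} - \frac{5}{13} e_{1} e_{2}.
Its e_{1} e_{2} coefficient is negative, so report the other preimage -R.
Answer: -\frac{12}{13} + \frac{5}{13} e_{1} e_{2}. Recall the cover is two-to-one: with M of trace \frac{407}{169}, both preimages act alike, and the stated e_{1} e_{2} sign chooses the sheet.


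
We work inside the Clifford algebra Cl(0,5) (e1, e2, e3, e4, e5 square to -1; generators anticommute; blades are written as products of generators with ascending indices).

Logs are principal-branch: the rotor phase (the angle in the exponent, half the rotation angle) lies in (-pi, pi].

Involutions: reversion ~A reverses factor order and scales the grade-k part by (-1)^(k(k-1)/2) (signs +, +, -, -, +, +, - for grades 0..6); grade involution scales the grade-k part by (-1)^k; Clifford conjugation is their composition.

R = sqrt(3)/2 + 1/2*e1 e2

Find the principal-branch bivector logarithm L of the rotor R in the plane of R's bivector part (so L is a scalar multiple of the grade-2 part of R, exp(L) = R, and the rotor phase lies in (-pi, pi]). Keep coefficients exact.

The scalar part of R is sqrt(3)/2, which pins the rotor phase on the principal branch; dividing the bivector part by the sine of that phase recovers the unit plane, and L is the phase times that plane.
Concretely: cos(phase) = sqrt(3)/2 gives phase = ±pi/6, and since phase/sin(phase) is even the sign is immaterial: L = (phase/sin(phase)) * <R>_2 = (pi/3) * <R>_2.
Answer: pi/6*e1 e2


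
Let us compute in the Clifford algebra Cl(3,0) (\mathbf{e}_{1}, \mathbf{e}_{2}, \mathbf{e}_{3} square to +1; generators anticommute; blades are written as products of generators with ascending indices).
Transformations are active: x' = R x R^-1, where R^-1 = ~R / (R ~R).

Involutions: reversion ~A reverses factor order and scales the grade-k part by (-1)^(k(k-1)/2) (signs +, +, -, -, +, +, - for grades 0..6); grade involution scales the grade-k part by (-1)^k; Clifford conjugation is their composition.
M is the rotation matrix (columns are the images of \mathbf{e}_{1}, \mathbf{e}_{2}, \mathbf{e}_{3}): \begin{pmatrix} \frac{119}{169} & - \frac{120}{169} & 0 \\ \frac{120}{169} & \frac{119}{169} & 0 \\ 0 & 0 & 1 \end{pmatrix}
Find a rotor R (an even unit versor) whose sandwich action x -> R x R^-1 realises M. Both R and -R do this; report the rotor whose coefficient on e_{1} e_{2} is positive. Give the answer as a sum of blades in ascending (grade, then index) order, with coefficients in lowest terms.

Method: write R = a + b12*e_{1} e_{2} + b13*e_{1} e_{3} + b23*e_{2} e_{3} with a^2 + b12^2 + b13^2 + b23^2 = 1 (so R^-1 = ~R). Expanding the columns R e_j ~R gives tr M = 4a^2 - 1 and, from the antisymmetric part, M21 - M12 = -4a*b12, M13 - M31 = 4a*b13, M32 - M23 = -4a*b23.
Here tr M = \frac{407}{169}, so a^2 = (1 + tr M)/4 = \frac{144}{169} and a = ±\frac{12}{13}. Taking a = \frac{12}{13}: M21 - M12 = \frac{240}{169}, M13 - M31 = 0, M32 - M23 = 0, giving b12 = -\frac{5}{13}, b13 = 0, b23 = 0, i.e. R = \frac{12}{13} - \frac{5}{13} e_{1} e_{2}.
Its e_{1} e_{2} coefficient is negative, so report the other preimage -R.
Answer: -\frac{12}{13} + \frac{5}{13} e_{1} e_{2}. Why the constraint matters: R and -R act identically through the sandwich — M has trace \frac{407}{169} either way — so only the sign condition on e_{1} e_{2} picks one of the two preimages.


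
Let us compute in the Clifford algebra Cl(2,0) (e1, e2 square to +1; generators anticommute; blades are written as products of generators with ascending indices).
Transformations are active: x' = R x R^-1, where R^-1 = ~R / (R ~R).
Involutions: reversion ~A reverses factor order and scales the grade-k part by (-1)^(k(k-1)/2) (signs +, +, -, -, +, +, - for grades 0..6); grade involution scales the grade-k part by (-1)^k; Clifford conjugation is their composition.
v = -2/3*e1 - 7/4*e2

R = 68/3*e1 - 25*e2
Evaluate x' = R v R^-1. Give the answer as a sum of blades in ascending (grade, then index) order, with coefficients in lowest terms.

~R = 68/3*e1 - 25*e2, and R ~R = 10249/9, so R^-1 = ~R / (10249/9).
R v = 1031/36 - 169/3*e1 e2
Answer: 55552/30747*e1 + 20193/40996*e2


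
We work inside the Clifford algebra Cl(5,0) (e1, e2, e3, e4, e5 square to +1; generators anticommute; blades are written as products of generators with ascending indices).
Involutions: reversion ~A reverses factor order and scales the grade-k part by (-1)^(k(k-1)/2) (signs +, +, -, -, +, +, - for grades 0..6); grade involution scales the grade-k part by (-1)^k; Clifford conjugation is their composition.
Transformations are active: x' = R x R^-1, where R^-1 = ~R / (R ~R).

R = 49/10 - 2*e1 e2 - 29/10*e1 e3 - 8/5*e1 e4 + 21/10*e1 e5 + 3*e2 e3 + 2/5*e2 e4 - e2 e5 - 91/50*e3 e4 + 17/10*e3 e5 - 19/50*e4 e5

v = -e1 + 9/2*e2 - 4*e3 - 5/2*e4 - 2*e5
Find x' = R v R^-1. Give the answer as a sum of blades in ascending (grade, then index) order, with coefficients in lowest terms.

~R = 49/10 + 2*e1 e2 + 29/10*e1 e3 + 8/5*e1 e4 - 21/10*e1 e5 - 3*e2 e3 - 2/5*e2 e4 + e2 e5 + 91/50*e3 e4 - 17/10*e3 e5 + 19/50*e4 e5, and R ~R = 74871/1250, so R^-1 = ~R / (74871/1250).
R v = -5/2*e1 + 181/20*e2 - 697/20*e3 - 2217/100*e4 + 53/20*e5 + 361/20*e1 e2 e3 + 59/5*e1 e2 e4 - 89/20*e1 e2 e5 + 267/100*e1 e3 e4 + 25/2*e1 e3 e5 + 883/100*e1 e4 e5 - 1409/100*e2 e3 e4 - 47/20*e2 e3 e5 - 501/100*e2 e4 e5 + 941/100*e3 e4 e5
Answer: 26126/8319*e1 + 43/94*e2 - 10124/2773*e3 - 81625/16638*e4 + 1451/8319*e5


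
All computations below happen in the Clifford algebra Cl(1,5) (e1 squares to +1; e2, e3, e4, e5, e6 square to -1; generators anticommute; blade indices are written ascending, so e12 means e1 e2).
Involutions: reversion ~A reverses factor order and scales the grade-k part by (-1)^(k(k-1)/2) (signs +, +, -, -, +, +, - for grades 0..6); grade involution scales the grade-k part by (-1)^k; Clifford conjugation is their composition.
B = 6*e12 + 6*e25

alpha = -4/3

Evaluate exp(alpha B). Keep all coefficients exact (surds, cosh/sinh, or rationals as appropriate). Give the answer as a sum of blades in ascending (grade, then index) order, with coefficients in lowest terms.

B^2 term by term: the squares give (6)^2*(e12)^2 + (6)^2*(e25)^2 = 36*(+1) + 36*(-1) = 0 (each basis 2-blade squares to minus the product of its generators' squares); cross terms between blades sharing an index anticommute and cancel. So B^2 = 0.
B^2 = 0, so the series truncates immediately: exp(alpha B) = 1 + alpha B (parabolic case).
Answer: 1 - 8*e12 - 8*e25


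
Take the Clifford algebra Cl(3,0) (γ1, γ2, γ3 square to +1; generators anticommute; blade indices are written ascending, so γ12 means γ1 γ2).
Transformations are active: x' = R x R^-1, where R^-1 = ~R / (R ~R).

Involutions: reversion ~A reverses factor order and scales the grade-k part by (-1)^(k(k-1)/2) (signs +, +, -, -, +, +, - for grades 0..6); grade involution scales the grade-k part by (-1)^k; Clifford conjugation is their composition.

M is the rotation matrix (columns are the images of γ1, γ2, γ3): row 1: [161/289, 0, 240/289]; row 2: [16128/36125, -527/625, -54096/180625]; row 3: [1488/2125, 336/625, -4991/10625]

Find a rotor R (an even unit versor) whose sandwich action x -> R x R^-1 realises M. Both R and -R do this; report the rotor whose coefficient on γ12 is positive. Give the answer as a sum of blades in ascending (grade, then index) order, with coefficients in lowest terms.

Method: write R = a + b12*γ12 + b13*γ13 + b23*γ23 with a^2 + b12^2 + b13^2 + b23^2 = 1 (so R^-1 = ~R). Expanding the columns R e_j ~R gives tr M = 4a^2 - 1 and, from the antisymmetric part, M21 - M12 = -4a*b12, M13 - M31 = 4a*b13, M32 - M23 = -4a*b23.
Here tr M = -5461/7225, so a^2 = (1 + tr M)/4 = 441/7225 and a = ±21/85. Taking a = 21/85: M21 - M12 = 16128/36125, M13 - M31 = 4704/36125, M32 - M23 = 6048/7225, giving b12 = -192/425, b13 = 56/425, b23 = -72/85, i.e. R = 21/85 - 192/425*γ12 + 56/425*γ13 - 72/85*γ23.
Its γ12 coefficient is negative, so report the other preimage -R.
Answer: -21/85 + 192/425*γ12 - 56/425*γ13 + 72/85*γ23. Key observation: the double cover Spin(3) -> SO(3) sends R and -R to the same matrix (trace -5461/7225 here), so the stated sign of the γ12 coefficient is what selects one sheet.
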